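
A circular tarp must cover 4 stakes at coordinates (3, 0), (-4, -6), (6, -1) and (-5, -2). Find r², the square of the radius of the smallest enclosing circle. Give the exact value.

5185/162

The minimum enclosing circle of a finite set is fixed by two of the points (as a diameter) or three (as a circumcircle).
The minimum enclosing circle is determined by three boundary points: (-4, -6), (6, -1), (-5, -2).
Their circumcentre is (11/18, -49/18) with r² = 5185/162.
The farthest remaining point (3, 0) is at distance² 2125/162 ≤ 5185/162.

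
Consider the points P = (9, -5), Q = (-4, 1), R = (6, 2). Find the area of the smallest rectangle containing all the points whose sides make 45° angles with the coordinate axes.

104.5

In coordinates u = x + y, v = x − y the rectangle is axis-aligned; the map (x,y)→(u,v) scales areas by 2.
u-values: 4, -3, 8; range = 8 − (-3) = 11.
v-values: 14, -5, 4; range = 14 − (-5) = 19.
Area = (11 × 19) / 2 = 104.5.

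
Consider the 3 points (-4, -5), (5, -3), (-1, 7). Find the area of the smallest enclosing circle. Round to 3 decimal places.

133.518

Call the three points A, B, C in the order given.
Side lengths²: AB² = 85, AC² = 153, BC² = 136.
Since AC² = 153 < 136 + 85 = 221, the triangle is acute, so the smallest enclosing circle is the circumcircle.
Circumcentre = (-0.5, 0.5), r² = 42.5.
Area = π·r² = π·42.5 ≈ 133.518.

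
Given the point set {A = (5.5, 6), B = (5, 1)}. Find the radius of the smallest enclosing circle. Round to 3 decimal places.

2.512

The smallest circle enclosing two points has them as diameter endpoints.
Centre = midpoint = (5.25, 3.5); r² = |AB|²/4 = 25.25/4 = 6.3125.
r = √(6.3125) ≈ 2.512.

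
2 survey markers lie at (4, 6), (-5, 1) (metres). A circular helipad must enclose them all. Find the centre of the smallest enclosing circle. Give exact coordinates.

The smallest circle enclosing two points has them as diameter endpoints.
Centre = midpoint = (-0.5, 3.5); r² = |(4, 6)−(-5, 1)|²/4 = 106/4 = 26.5.
Centre = (-0.5, 3.5).

(-0.5, 3.5)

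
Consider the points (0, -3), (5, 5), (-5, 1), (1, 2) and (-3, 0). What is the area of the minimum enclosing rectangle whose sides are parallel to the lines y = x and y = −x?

63

In coordinates u = x + y, v = x − y the rectangle is axis-aligned; the map (x,y)→(u,v) scales areas by 2.
u-values: -3, 10, -4, 3, -3; range = 10 − (-4) = 14.
v-values: 3, 0, -6, -1, -3; range = 3 − (-6) = 9.
Area = (14 × 9) / 2 = 63.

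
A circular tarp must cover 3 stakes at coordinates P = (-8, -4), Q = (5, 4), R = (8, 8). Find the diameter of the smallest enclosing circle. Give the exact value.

20

Side lengths²: PQ² = 233, PR² = 400, QR² = 25.
Since PR² = 400 ≥ 233 + 25 = 258, the angle opposite PR is not acute, so the smallest enclosing circle has PR as diameter.
Centre = midpoint of PR = (0, 2), r² = 400/4 = 100.
Diameter = 2r = 2√100 = 20.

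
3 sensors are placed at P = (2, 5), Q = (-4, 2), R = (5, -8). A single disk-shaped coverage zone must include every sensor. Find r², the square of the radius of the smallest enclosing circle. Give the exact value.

Side lengths²: PQ² = 45, PR² = 178, QR² = 181.
Since QR² = 181 < 178 + 45 = 223, the triangle is acute, so the smallest enclosing circle is the circumcircle.
Circumcentre = (99/58, -111/58), r² = 80545/1682.

80545/1682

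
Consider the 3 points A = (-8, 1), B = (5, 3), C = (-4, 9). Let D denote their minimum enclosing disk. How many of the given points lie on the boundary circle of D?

Side lengths²: AB² = 173, AC² = 80, BC² = 117.
Since AB² = 173 < 117 + 80 = 197, the triangle is acute, so the smallest enclosing circle is the circumcircle.
Circumcentre = (-1.625, 2.8125), r² = 43.92578125.
The points at distance exactly r from the centre are A, B, C — 3 points.

3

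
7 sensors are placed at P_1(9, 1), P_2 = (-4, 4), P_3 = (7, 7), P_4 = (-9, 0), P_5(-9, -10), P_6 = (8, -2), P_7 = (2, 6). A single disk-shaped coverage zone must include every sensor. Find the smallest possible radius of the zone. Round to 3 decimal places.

11.673

The minimum enclosing circle of a finite set is fixed by two of the points (as a diameter) or three (as a circumcircle).
The farthest pair is P_3–P_5 with squared distance 545. The circle on this segment as diameter has centre (-1, -1.5) and r² = 545/4 = 136.25.
Check P_1: distance² to centre = 106.25 ≤ 136.25, so it lies inside.
All remaining points lie in this disk, and no smaller disk contains both endpoints, so this is the minimum enclosing circle.
r = √(136.25) ≈ 11.673.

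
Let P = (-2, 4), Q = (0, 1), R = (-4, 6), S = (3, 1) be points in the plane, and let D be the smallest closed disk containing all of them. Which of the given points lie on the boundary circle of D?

The minimum enclosing circle of a finite set is fixed by two of the points (as a diameter) or three (as a circumcircle).
The farthest pair is R–S with squared distance 74. The circle on this segment as diameter has centre (-0.5, 3.5) and r² = 74/4 = 18.5.
Check P: distance² to centre = 2.5 ≤ 18.5, so it lies inside.
All remaining points lie in this disk, and no smaller disk contains both endpoints, so this is the minimum enclosing circle.
The points at distance exactly r from the centre are R, S — 2 points.

R, S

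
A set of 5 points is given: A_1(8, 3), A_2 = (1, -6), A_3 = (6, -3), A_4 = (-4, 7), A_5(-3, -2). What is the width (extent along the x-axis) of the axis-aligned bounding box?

12

max x = 8, min x = -4, so width = 12.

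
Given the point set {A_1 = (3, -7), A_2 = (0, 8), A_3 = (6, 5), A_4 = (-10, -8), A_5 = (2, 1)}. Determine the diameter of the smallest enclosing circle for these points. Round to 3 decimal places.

20.616

The farthest pair is A_3–A_4 with squared distance 425. The circle on this segment as diameter has centre (-2, -1.5) and r² = 425/4 = 106.25.
Check A_1: distance² to centre = 55.25 ≤ 106.25, so it lies inside.
All remaining points lie in this disk, and no smaller disk contains both endpoints, so this is the minimum enclosing circle.
Diameter = 2r = 2√(106.25) ≈ 20.616.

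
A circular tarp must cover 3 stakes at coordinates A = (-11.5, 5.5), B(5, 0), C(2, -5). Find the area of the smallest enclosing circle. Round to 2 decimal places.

241.07

Side lengths²: AB² = 302.5, AC² = 292.5, BC² = 34.
Since AB² = 302.5 < 292.5 + 34 = 326.5, the triangle is acute, so the smallest enclosing circle is the circumcircle.
Circumcentre = (-43/12, 1.75), r² = 5525/72.
Area = π·r² = π·5525/72 ≈ 241.07.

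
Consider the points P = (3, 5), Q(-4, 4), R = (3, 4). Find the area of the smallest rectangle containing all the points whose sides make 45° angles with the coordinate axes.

In coordinates u = x + y, v = x − y the rectangle is axis-aligned; the map (x,y)→(u,v) scales areas by 2.
u-values: 8, 0, 7; range = 8 − 0 = 8.
v-values: -2, -8, -1; range = -1 − (-8) = 7.
Area = (8 × 7) / 2 = 28.

28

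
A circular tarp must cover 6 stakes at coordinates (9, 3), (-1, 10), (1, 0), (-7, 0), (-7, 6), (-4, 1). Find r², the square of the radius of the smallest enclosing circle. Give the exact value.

68.5791015625

The minimum enclosing circle is determined by three boundary points: (9, 3), (-7, 0), (-7, 6).
Their circumcentre is (0.71875, 3) with r² = 68.5791015625.
The farthest remaining point (-1, 10) is at distance² 51.9541015625 ≤ 68.5791015625.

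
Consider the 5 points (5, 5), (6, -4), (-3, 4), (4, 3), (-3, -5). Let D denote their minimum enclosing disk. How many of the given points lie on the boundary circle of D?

3

By Welzl's lemma the MEC is supported by two points (diametrically opposite) or three points (on a circumcircle).
The farthest pair is (5, 5)–(-3, -5) with squared distance 164. The circle on this segment as diameter has centre (1, 0) and r² = 164/4 = 41.
Check (6, -4): distance² to centre = 41 ≤ 41, so it lies inside.
All remaining points lie in this disk, and no smaller disk contains both endpoints, so this is the minimum enclosing circle.
The points at distance exactly r from the centre are (5, 5), (6, -4), (-3, -5) — 3 points.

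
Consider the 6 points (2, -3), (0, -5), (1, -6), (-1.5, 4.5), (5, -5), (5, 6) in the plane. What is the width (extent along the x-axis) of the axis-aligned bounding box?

6.5

max x = 5, min x = -1.5, so width = 6.5.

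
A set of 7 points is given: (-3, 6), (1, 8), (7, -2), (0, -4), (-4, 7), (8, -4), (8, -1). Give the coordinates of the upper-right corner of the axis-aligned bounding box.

(8, 8)

x-range [-4, 8], y-range [-4, 8].
The upper-right corner is (8, 8).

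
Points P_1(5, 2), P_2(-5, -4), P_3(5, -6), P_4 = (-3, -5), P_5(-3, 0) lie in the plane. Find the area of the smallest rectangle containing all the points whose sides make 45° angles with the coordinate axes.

In coordinates u = x + y, v = x − y the rectangle is axis-aligned; the map (x,y)→(u,v) scales areas by 2.
u-values: 7, -9, -1, -8, -3; range = 7 − (-9) = 16.
v-values: 3, -1, 11, 2, -3; range = 11 − (-3) = 14.
Area = (16 × 14) / 2 = 112.

112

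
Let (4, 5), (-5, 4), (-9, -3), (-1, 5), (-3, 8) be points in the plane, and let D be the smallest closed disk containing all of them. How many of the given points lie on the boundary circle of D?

The farthest pair is (4, 5)–(-9, -3) with squared distance 233. The circle on this segment as diameter has centre (-2.5, 1) and r² = 233/4 = 58.25.
Check (-5, 4): distance² to centre = 15.25 ≤ 58.25, so it lies inside.
All remaining points lie in this disk, and no smaller disk contains both endpoints, so this is the minimum enclosing circle.
The points at distance exactly r from the centre are (4, 5), (-9, -3) — 2 points.

2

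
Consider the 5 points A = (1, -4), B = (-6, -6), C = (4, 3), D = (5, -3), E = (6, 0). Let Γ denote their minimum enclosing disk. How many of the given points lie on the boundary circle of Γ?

The minimum enclosing circle of a finite set is fixed by two of the points (as a diameter) or three (as a circumcircle).
The minimum enclosing circle is determined by three boundary points: B, C, E.
Their circumcentre is (-0.4375, -2.125) with r² = 45.95703125.
The farthest remaining point D is at distance² 30.33203125 ≤ 45.95703125.
The points at distance exactly r from the centre are B, C, E — 3 points.

3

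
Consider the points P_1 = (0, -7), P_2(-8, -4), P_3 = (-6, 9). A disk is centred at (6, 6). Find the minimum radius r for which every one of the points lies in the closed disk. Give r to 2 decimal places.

17.20

The required radius is the distance from (6, 6) to the farthest point.
Squared distances: 205, 296, 153.
Maximum is 296, attained at P_2.
r = √296 ≈ 17.20.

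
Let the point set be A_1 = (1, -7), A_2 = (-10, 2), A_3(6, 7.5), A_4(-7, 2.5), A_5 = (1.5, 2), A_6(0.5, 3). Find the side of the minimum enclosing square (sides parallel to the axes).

The bounding box has width 16 and height 14.5.
An axis-aligned square enclosing the set must have side ≥ max(width, height).
So the minimum side is max(16, 14.5) = 16.

16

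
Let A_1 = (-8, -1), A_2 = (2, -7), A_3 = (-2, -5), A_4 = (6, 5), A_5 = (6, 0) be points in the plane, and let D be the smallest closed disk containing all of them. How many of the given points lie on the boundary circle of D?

3

The minimum enclosing circle is determined by three boundary points: A_1, A_2, A_4.
Their circumcentre is (-1/3, 4/9) with r² = 4930/81.
The farthest remaining point A_5 is at distance² 3265/81 ≤ 4930/81.
The points at distance exactly r from the centre are A_1, A_2, A_4 — 3 points.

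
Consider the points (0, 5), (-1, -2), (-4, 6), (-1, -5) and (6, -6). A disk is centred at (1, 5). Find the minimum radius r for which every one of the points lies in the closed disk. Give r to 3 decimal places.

The required radius is the distance from (1, 5) to the farthest point.
Squared distances: 1, 53, 26, 104, 146.
Maximum is 146, attained at (6, -6).
r = √146 ≈ 12.083.

12.083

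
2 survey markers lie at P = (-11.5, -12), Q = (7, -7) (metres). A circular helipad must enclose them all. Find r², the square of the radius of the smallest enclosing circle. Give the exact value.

The smallest circle enclosing two points has them as diameter endpoints.
Centre = midpoint = (-2.25, -9.5); r² = |PQ|²/4 = 367.25/4 = 91.8125.

91.8125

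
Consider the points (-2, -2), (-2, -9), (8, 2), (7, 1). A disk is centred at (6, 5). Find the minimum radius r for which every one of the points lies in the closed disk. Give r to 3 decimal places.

The required radius is the distance from (6, 5) to the farthest point.
Squared distances: 113, 260, 13, 17.
Maximum is 260, attained at (-2, -9).
r = √260 ≈ 16.125.

16.125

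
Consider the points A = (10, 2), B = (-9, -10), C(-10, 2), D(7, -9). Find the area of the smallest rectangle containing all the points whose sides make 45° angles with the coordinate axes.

In coordinates u = x + y, v = x − y the rectangle is axis-aligned; the map (x,y)→(u,v) scales areas by 2.
u-values: 12, -19, -8, -2; range = 12 − (-19) = 31.
v-values: 8, 1, -12, 16; range = 16 − (-12) = 28.
Area = (31 × 28) / 2 = 434.

434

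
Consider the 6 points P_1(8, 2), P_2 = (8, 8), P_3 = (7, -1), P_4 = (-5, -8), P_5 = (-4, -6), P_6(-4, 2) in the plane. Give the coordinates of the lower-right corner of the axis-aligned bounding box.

(8, -8)

x-range [-5, 8], y-range [-8, 8].
The lower-right corner is (8, -8).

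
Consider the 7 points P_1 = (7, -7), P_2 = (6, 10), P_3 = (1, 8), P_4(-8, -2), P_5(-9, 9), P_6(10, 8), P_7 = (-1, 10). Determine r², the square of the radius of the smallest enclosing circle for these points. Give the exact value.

A smallest enclosing disk is always determined by at most three of the input points on its boundary.
The minimum enclosing circle is determined by three boundary points: P_1, P_5, P_6.
Their circumcentre is (1/6, 13/6) with r² = 2353/18.
The farthest remaining point P_2 is at distance² 1717/18 ≤ 2353/18.

2353/18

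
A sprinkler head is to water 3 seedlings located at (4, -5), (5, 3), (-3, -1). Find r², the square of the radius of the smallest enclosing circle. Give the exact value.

Call the three points A, B, C in the order given.
Side lengths²: AB² = 65, AC² = 65, BC² = 80.
Since BC² = 80 < 65 + 65 = 130, the triangle is acute, so the smallest enclosing circle is the circumcircle.
Circumcentre = (11/6, -2/3), r² = 845/36.

845/36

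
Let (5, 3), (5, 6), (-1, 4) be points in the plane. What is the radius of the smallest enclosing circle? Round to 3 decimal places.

Call the three points A, B, C in the order given.
Side lengths²: AB² = 9, AC² = 37, BC² = 40.
Since BC² = 40 < 37 + 9 = 46, the triangle is acute, so the smallest enclosing circle is the circumcircle.
Circumcentre = (13/6, 4.5), r² = 185/18.
r = √(185/18) ≈ 3.206.

3.206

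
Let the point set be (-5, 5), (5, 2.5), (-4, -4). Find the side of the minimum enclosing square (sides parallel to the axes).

10

The bounding box has width 10 and height 9.
An axis-aligned square enclosing the set must have side ≥ max(width, height).
So the minimum side is max(10, 9) = 10.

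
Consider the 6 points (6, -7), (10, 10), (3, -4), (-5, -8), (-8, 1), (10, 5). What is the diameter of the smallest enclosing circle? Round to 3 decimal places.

23.431

By Welzl's lemma the MEC is supported by two points (diametrically opposite) or three points (on a circumcircle).
The farthest pair is (10, 10)–(-5, -8) with squared distance 549. The circle on this segment as diameter has centre (2.5, 1) and r² = 549/4 = 137.25.
Check (6, -7): distance² to centre = 76.25 ≤ 137.25, so it lies inside.
All remaining points lie in this disk, and no smaller disk contains both endpoints, so this is the minimum enclosing circle.
Diameter = 2r = 2√(137.25) ≈ 23.431.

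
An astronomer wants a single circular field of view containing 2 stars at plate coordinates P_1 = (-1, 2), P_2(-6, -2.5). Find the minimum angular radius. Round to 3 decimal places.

The smallest circle enclosing two points has them as diameter endpoints.
Centre = midpoint = (-3.5, -0.25); r² = |P_1P_2|²/4 = 45.25/4 = 11.3125.
r = √(11.3125) ≈ 3.363.

3.363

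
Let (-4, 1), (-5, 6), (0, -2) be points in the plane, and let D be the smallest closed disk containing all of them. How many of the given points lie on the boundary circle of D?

2

Call the three points A, B, C in the order given.
Side lengths²: AB² = 26, AC² = 25, BC² = 89.
Since BC² = 89 ≥ 26 + 25 = 51, the angle opposite BC is not acute, so the smallest enclosing circle has BC as diameter.
Centre = midpoint of BC = (-2.5, 2), r² = 89/4 = 22.25.
The points at distance exactly r from the centre are (-5, 6), (0, -2) — 2 points.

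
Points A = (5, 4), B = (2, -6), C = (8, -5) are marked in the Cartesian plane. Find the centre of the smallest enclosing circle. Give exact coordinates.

(163/38, -47/38)

Side lengths²: AB² = 109, AC² = 90, BC² = 37.
Since AB² = 109 < 90 + 37 = 127, the triangle is acute, so the smallest enclosing circle is the circumcircle.
Circumcentre = (163/38, -47/38), r² = 20165/722.
Centre = (163/38, -47/38).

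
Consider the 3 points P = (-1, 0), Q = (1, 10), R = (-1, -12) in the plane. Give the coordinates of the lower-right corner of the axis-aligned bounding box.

x-range [-1, 1], y-range [-12, 10].
The lower-right corner is (1, -12).

(1, -12)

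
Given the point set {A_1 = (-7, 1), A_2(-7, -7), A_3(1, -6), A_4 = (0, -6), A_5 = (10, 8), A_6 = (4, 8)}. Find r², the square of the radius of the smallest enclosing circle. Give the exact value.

A smallest enclosing disk is always determined by at most three of the input points on its boundary.
The farthest pair is A_2–A_5 with squared distance 514. The circle on this segment as diameter has centre (1.5, 0.5) and r² = 514/4 = 128.5.
Check A_1: distance² to centre = 72.5 ≤ 128.5, so it lies inside.
All remaining points lie in this disk, and no smaller disk contains both endpoints, so this is the minimum enclosing circle.

128.5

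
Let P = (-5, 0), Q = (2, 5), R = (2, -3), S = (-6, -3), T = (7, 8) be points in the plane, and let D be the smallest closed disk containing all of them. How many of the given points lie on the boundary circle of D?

2

The minimum enclosing circle of a finite set is fixed by two of the points (as a diameter) or three (as a circumcircle).
The farthest pair is S–T with squared distance 290. The circle on this segment as diameter has centre (0.5, 2.5) and r² = 290/4 = 72.5.
Check P: distance² to centre = 36.5 ≤ 72.5, so it lies inside.
All remaining points lie in this disk, and no smaller disk contains both endpoints, so this is the minimum enclosing circle.
The points at distance exactly r from the centre are S, T — 2 points.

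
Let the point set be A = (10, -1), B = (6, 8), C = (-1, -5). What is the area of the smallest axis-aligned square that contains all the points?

169

The bounding box has width 11 and height 13.
An axis-aligned square enclosing the set must have side ≥ max(width, height).
So the minimum side is max(11, 13) = 13.
Area = 13² = 169.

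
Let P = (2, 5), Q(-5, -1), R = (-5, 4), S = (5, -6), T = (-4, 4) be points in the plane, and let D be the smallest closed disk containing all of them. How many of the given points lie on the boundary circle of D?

A smallest enclosing disk is always determined by at most three of the input points on its boundary.
The farthest pair is R–S with squared distance 200. The circle on this segment as diameter has centre (0, -1) and r² = 200/4 = 50.
Check P: distance² to centre = 40 ≤ 50, so it lies inside.
All remaining points lie in this disk, and no smaller disk contains both endpoints, so this is the minimum enclosing circle.
The points at distance exactly r from the centre are R, S — 2 points.

2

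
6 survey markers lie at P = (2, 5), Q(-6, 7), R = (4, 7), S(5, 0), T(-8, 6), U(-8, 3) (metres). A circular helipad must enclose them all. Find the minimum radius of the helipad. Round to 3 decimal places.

The farthest pair is S–T with squared distance 205. The circle on this segment as diameter has centre (-1.5, 3) and r² = 205/4 = 51.25.
Check P: distance² to centre = 16.25 ≤ 51.25, so it lies inside.
All remaining points lie in this disk, and no smaller disk contains both endpoints, so this is the minimum enclosing circle.
r = √(51.25) ≈ 7.159.

7.159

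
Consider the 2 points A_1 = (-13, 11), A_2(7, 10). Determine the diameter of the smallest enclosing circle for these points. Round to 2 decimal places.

The smallest circle enclosing two points has them as diameter endpoints.
Centre = midpoint = (-3, 10.5); r² = |A_1A_2|²/4 = 401/4 = 100.25.
Diameter = 2r = 2√(100.25) ≈ 20.02.

20.02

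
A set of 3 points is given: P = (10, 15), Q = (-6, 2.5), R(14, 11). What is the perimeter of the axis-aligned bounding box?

65

Width = max x − min x = 14 − (-6) = 20.
Height = max y − min y = 15 − 2.5 = 12.5.
Perimeter = 2(20 + 12.5) = 65.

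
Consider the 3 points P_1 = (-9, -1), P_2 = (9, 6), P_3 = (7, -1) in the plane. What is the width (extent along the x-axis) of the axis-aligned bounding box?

18

max x = 9, min x = -9, so width = 18.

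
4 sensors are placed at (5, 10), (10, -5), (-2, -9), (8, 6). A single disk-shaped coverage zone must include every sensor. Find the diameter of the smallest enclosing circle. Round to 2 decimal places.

The minimum enclosing circle of a finite set is fixed by two of the points (as a diameter) or three (as a circumcircle).
The farthest pair is (5, 10)–(-2, -9) with squared distance 410. The circle on this segment as diameter has centre (1.5, 0.5) and r² = 410/4 = 102.5.
Check (10, -5): distance² to centre = 102.5 ≤ 102.5, so it lies inside.
All remaining points lie in this disk, and no smaller disk contains both endpoints, so this is the minimum enclosing circle.
Diameter = 2r = 2√(102.5) ≈ 20.25.

20.25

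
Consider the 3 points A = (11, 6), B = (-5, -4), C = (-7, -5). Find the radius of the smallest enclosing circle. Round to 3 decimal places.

Side lengths²: AB² = 356, AC² = 445, BC² = 5.
Since AC² = 445 ≥ 356 + 5 = 361, the angle opposite AC is not acute, so the smallest enclosing circle has AC as diameter.
Centre = midpoint of AC = (2, 0.5), r² = 445/4 = 111.25.
r = √(111.25) ≈ 10.548.

10.548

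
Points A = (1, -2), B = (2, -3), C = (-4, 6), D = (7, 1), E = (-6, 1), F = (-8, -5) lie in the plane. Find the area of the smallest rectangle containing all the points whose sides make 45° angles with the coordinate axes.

In coordinates u = x + y, v = x − y the rectangle is axis-aligned; the map (x,y)→(u,v) scales areas by 2.
u-values: -1, -1, 2, 8, -5, -13; range = 8 − (-13) = 21.
v-values: 3, 5, -10, 6, -7, -3; range = 6 − (-10) = 16.
Area = (21 × 16) / 2 = 168.

168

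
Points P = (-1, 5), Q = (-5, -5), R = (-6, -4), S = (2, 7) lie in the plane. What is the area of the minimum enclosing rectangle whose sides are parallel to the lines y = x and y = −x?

In coordinates u = x + y, v = x − y the rectangle is axis-aligned; the map (x,y)→(u,v) scales areas by 2.
u-values: 4, -10, -10, 9; range = 9 − (-10) = 19.
v-values: -6, 0, -2, -5; range = 0 − (-6) = 6.
Area = (19 × 6) / 2 = 57.

57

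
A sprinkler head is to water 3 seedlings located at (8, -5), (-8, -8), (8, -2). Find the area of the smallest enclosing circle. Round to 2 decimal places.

Call the three points A, B, C in the order given.
Side lengths²: AB² = 265, AC² = 9, BC² = 292.
Since BC² = 292 ≥ 265 + 9 = 274, the angle opposite BC is not acute, so the smallest enclosing circle has BC as diameter.
Centre = midpoint of BC = (0, -5), r² = 292/4 = 73.
Area = π·r² = π·73 ≈ 229.34.

229.34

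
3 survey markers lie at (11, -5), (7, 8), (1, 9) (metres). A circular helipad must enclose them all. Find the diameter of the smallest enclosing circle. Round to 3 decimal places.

Call the three points A, B, C in the order given.
Side lengths²: AB² = 185, AC² = 296, BC² = 37.
Since AC² = 296 ≥ 185 + 37 = 222, the angle opposite AC is not acute, so the smallest enclosing circle has AC as diameter.
Centre = midpoint of AC = (6, 2), r² = 296/4 = 74.
Diameter = 2r = 2√74 ≈ 17.205.

17.205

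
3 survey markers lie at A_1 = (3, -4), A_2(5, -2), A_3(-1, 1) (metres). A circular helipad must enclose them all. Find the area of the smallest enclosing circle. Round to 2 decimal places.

Side lengths²: A_1A_2² = 8, A_1A_3² = 41, A_2A_3² = 45.
Since A_2A_3² = 45 < 41 + 8 = 49, the triangle is acute, so the smallest enclosing circle is the circumcircle.
Circumcentre = (11/6, -5/6), r² = 205/18.
Area = π·r² = π·205/18 ≈ 35.78.

35.78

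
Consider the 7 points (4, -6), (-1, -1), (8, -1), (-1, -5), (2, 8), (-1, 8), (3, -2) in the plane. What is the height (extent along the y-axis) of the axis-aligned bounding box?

max y = 8, min y = -6, so height = 14.

14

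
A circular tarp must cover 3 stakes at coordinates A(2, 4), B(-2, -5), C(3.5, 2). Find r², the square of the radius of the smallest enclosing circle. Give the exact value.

Side lengths²: AB² = 97, AC² = 6.25, BC² = 79.25.
Since AB² = 97 ≥ 79.25 + 6.25 = 85.5, the angle opposite AB is not acute, so the smallest enclosing circle has AB as diameter.
Centre = midpoint of AB = (0, -0.5), r² = 97/4 = 24.25.

24.25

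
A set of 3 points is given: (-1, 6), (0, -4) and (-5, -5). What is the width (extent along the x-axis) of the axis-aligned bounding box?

max x = 0, min x = -5, so width = 5.

5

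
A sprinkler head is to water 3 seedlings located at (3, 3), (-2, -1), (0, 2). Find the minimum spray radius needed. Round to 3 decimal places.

Call the three points A, B, C in the order given.
Side lengths²: AB² = 41, AC² = 10, BC² = 13.
Since AB² = 41 ≥ 13 + 10 = 23, the angle opposite AB is not acute, so the smallest enclosing circle has AB as diameter.
Centre = midpoint of AB = (0.5, 1), r² = 41/4 = 10.25.
r = √(10.25) ≈ 3.202.

3.202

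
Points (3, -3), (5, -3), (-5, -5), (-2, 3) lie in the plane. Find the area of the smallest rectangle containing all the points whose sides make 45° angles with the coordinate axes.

78

In coordinates u = x + y, v = x − y the rectangle is axis-aligned; the map (x,y)→(u,v) scales areas by 2.
u-values: 0, 2, -10, 1; range = 2 − (-10) = 12.
v-values: 6, 8, 0, -5; range = 8 − (-5) = 13.
Area = (12 × 13) / 2 = 78.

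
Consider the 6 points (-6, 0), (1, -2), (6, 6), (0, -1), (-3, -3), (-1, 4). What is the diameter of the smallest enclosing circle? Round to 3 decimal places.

The farthest pair is (-6, 0)–(6, 6) with squared distance 180. The circle on this segment as diameter has centre (0, 3) and r² = 180/4 = 45.
Check (1, -2): distance² to centre = 26 ≤ 45, so it lies inside.
All remaining points lie in this disk, and no smaller disk contains both endpoints, so this is the minimum enclosing circle.
Diameter = 2r = 2√45 ≈ 13.416.

13.416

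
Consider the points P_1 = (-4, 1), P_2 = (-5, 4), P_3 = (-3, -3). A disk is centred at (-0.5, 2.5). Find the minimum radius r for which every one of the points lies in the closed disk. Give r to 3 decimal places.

6.042

The required radius is the distance from (-0.5, 2.5) to the farthest point.
Squared distances: 14.5, 22.5, 36.5.
Maximum is 36.5, attained at P_3.
r = √(36.5) ≈ 6.042.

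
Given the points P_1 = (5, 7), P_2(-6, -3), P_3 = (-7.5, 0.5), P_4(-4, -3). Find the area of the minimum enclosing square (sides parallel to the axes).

The bounding box has width 12.5 and height 10.
An axis-aligned square enclosing the set must have side ≥ max(width, height).
So the minimum side is max(12.5, 10) = 12.5.
Area = 12.5² = 156.25.

156.25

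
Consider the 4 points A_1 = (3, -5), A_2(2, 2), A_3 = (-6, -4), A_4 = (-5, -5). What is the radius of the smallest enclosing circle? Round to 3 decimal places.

The minimum enclosing circle is determined by three boundary points: A_1, A_2, A_3.
Their circumcentre is (-38/31, -63/31) with r² = 25625/961.
The farthest remaining point A_4 is at distance² 22153/961 ≤ 25625/961.
r = √(25625/961) ≈ 5.164.

5.164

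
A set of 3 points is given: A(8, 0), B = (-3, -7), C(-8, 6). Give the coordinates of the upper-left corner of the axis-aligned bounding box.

x-range [-8, 8], y-range [-7, 6].
The upper-left corner is (-8, 6).

(-8, 6)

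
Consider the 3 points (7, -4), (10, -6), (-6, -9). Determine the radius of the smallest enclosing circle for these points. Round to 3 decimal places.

8.139

Call the three points A, B, C in the order given.
Side lengths²: AB² = 13, AC² = 194, BC² = 265.
Since BC² = 265 ≥ 194 + 13 = 207, the angle opposite BC is not acute, so the smallest enclosing circle has BC as diameter.
Centre = midpoint of BC = (2, -7.5), r² = 265/4 = 66.25.
r = √(66.25) ≈ 8.139.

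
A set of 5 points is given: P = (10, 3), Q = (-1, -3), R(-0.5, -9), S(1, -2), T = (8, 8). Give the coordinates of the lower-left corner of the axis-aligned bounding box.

x-range [-1, 10], y-range [-9, 8].
The lower-left corner is (-1, -9).

(-1, -9)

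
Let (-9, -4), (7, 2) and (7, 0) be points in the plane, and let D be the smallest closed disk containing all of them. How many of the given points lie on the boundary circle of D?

Call the three points A, B, C in the order given.
Side lengths²: AB² = 292, AC² = 272, BC² = 4.
Since AB² = 292 ≥ 272 + 4 = 276, the angle opposite AB is not acute, so the smallest enclosing circle has AB as diameter.
Centre = midpoint of AB = (-1, -1), r² = 292/4 = 73.
The points at distance exactly r from the centre are (-9, -4), (7, 2) — 2 points.

2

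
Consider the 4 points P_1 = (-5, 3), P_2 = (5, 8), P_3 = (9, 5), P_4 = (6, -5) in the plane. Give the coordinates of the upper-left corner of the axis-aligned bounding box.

(-5, 8)

x-range [-5, 9], y-range [-5, 8].
The upper-left corner is (-5, 8).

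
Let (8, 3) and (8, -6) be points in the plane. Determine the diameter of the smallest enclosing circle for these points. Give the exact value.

9

The smallest circle enclosing two points has them as diameter endpoints.
Centre = midpoint = (8, -1.5); r² = |(8, 3)−(8, -6)|²/4 = 81/4 = 20.25.
Diameter = 2r = 2√(20.25) = 9.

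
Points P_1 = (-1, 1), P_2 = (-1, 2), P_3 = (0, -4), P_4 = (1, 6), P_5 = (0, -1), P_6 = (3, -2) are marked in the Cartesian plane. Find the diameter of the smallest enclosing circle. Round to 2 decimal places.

By Welzl's lemma the MEC is supported by two points (diametrically opposite) or three points (on a circumcircle).
The farthest pair is P_3–P_4 with squared distance 101. The circle on this segment as diameter has centre (0.5, 1) and r² = 101/4 = 25.25.
Check P_1: distance² to centre = 2.25 ≤ 25.25, so it lies inside.
All remaining points lie in this disk, and no smaller disk contains both endpoints, so this is the minimum enclosing circle.
Diameter = 2r = 2√(25.25) ≈ 10.05.

10.05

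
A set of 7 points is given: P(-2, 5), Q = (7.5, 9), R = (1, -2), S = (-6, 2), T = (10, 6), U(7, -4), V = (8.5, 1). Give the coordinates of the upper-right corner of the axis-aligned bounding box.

x-range [-6, 10], y-range [-4, 9].
The upper-right corner is (10, 9).

(10, 9)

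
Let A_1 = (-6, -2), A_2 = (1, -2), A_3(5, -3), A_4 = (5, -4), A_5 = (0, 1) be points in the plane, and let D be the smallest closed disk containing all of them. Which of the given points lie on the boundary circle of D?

A_1, A_4

The farthest pair is A_1–A_4 with squared distance 125. The circle on this segment as diameter has centre (-0.5, -3) and r² = 125/4 = 31.25.
Check A_2: distance² to centre = 3.25 ≤ 31.25, so it lies inside.
All remaining points lie in this disk, and no smaller disk contains both endpoints, so this is the minimum enclosing circle.
The points at distance exactly r from the centre are A_1, A_4 — 2 points.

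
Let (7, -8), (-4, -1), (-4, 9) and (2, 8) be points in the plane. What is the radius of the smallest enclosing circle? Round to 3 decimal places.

The farthest pair is (7, -8)–(-4, 9) with squared distance 410. The circle on this segment as diameter has centre (1.5, 0.5) and r² = 410/4 = 102.5.
Check (-4, -1): distance² to centre = 32.5 ≤ 102.5, so it lies inside.
All remaining points lie in this disk, and no smaller disk contains both endpoints, so this is the minimum enclosing circle.
r = √(102.5) ≈ 10.124.

10.124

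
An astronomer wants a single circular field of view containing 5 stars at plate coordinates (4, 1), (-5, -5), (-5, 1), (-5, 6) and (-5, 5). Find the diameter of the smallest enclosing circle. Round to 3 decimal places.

12.374

The minimum enclosing circle is determined by three boundary points: (4, 1), (-5, -5), (-5, 6).
Their circumcentre is (-13/6, 0.5) with r² = 689/18.
The farthest remaining point (-5, 5) is at distance² 509/18 ≤ 689/18.
Diameter = 2r = 2√(689/18) ≈ 12.374.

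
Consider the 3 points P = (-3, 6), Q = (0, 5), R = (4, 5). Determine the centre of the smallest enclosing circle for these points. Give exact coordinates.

Side lengths²: PQ² = 10, PR² = 50, QR² = 16.
Since PR² = 50 ≥ 16 + 10 = 26, the angle opposite PR is not acute, so the smallest enclosing circle has PR as diameter.
Centre = midpoint of PR = (0.5, 5.5), r² = 50/4 = 12.5.
Centre = (0.5, 5.5).

(0.5, 5.5)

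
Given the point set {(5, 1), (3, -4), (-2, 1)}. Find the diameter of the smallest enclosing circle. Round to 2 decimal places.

7.62

Call the three points A, B, C in the order given.
Side lengths²: AB² = 29, AC² = 49, BC² = 50.
Since BC² = 50 < 49 + 29 = 78, the triangle is acute, so the smallest enclosing circle is the circumcircle.
Circumcentre = (1.5, -0.5), r² = 14.5.
Diameter = 2r = 2√(14.5) ≈ 7.62.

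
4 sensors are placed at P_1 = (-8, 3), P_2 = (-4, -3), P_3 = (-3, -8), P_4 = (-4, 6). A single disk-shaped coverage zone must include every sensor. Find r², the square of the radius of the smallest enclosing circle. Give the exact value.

49.25

By Welzl's lemma the MEC is supported by two points (diametrically opposite) or three points (on a circumcircle).
The farthest pair is P_3–P_4 with squared distance 197. The circle on this segment as diameter has centre (-3.5, -1) and r² = 197/4 = 49.25.
Check P_1: distance² to centre = 36.25 ≤ 49.25, so it lies inside.
All remaining points lie in this disk, and no smaller disk contains both endpoints, so this is the minimum enclosing circle.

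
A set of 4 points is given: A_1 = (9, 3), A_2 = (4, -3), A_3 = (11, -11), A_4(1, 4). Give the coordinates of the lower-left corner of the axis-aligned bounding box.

x-range [1, 11], y-range [-11, 4].
The lower-left corner is (1, -11).

(1, -11)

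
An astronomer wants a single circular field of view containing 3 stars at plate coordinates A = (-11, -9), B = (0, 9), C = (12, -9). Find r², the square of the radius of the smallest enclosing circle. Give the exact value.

5785/36

Side lengths²: AB² = 445, AC² = 529, BC² = 468.
Since AC² = 529 < 468 + 445 = 913, the triangle is acute, so the smallest enclosing circle is the circumcircle.
Circumcentre = (0.5, -11/3), r² = 5785/36.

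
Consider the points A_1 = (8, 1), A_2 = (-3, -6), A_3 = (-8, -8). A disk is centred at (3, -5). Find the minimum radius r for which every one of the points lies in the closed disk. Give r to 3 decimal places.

11.402

The required radius is the distance from (3, -5) to the farthest point.
Squared distances: 61, 37, 130.
Maximum is 130, attained at A_3.
r = √130 ≈ 11.402.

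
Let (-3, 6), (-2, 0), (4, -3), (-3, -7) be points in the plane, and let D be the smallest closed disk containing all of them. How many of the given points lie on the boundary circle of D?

The minimum enclosing circle of a finite set is fixed by two of the points (as a diameter) or three (as a circumcircle).
The minimum enclosing circle is determined by three boundary points: (-3, 6), (4, -3), (-3, -7).
Their circumcentre is (-29/14, -0.5) with r² = 4225/98.
The farthest remaining point (-2, 0) is at distance² 25/98 ≤ 4225/98.
The points at distance exactly r from the centre are (-3, 6), (4, -3), (-3, -7) — 3 points.

3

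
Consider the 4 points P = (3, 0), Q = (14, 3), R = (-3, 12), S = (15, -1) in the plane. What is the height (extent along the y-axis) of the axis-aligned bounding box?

13

max y = 12, min y = -1, so height = 13.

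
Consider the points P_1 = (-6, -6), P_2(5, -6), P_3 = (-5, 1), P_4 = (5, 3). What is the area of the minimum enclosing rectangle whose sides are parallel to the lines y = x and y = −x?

In coordinates u = x + y, v = x − y the rectangle is axis-aligned; the map (x,y)→(u,v) scales areas by 2.
u-values: -12, -1, -4, 8; range = 8 − (-12) = 20.
v-values: 0, 11, -6, 2; range = 11 − (-6) = 17.
Area = (20 × 17) / 2 = 170.

170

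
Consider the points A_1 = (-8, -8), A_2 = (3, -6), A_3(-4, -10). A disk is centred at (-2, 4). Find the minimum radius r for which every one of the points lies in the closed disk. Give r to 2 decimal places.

14.14

The required radius is the distance from (-2, 4) to the farthest point.
Squared distances: 180, 125, 200.
Maximum is 200, attained at A_3.
r = √200 ≈ 14.14.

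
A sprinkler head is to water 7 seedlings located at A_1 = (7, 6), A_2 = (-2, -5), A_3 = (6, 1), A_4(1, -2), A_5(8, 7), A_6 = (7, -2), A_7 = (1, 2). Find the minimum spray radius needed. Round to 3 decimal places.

The minimum enclosing circle of a finite set is fixed by two of the points (as a diameter) or three (as a circumcircle).
The farthest pair is A_2–A_5 with squared distance 244. The circle on this segment as diameter has centre (3, 1) and r² = 244/4 = 61.
Check A_1: distance² to centre = 41 ≤ 61, so it lies inside.
All remaining points lie in this disk, and no smaller disk contains both endpoints, so this is the minimum enclosing circle.
r = √61 ≈ 7.810.

7.810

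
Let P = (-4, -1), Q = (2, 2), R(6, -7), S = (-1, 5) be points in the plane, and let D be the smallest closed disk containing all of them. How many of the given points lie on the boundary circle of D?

2

The minimum enclosing circle of a finite set is fixed by two of the points (as a diameter) or three (as a circumcircle).
The farthest pair is R–S with squared distance 193. The circle on this segment as diameter has centre (2.5, -1) and r² = 193/4 = 48.25.
Check P: distance² to centre = 42.25 ≤ 48.25, so it lies inside.
All remaining points lie in this disk, and no smaller disk contains both endpoints, so this is the minimum enclosing circle.
The points at distance exactly r from the centre are R, S — 2 points.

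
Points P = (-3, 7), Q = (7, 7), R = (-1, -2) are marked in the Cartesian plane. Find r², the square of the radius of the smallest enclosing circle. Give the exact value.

12325/324

Side lengths²: PQ² = 100, PR² = 85, QR² = 145.
Since QR² = 145 < 100 + 85 = 185, the triangle is acute, so the smallest enclosing circle is the circumcircle.
Circumcentre = (2, 61/18), r² = 12325/324.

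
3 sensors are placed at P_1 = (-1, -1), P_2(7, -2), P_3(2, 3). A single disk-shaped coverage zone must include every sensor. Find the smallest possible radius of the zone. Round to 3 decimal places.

Side lengths²: P_1P_2² = 65, P_1P_3² = 25, P_2P_3² = 50.
Since P_1P_2² = 65 < 50 + 25 = 75, the triangle is acute, so the smallest enclosing circle is the circumcircle.
Circumcentre = (43/14, -13/14), r² = 1625/98.
r = √(1625/98) ≈ 4.072.

4.072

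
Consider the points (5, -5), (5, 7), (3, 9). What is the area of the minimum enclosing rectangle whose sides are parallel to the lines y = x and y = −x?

In coordinates u = x + y, v = x − y the rectangle is axis-aligned; the map (x,y)→(u,v) scales areas by 2.
u-values: 0, 12, 12; range = 12 − 0 = 12.
v-values: 10, -2, -6; range = 10 − (-6) = 16.
Area = (12 × 16) / 2 = 96.

96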